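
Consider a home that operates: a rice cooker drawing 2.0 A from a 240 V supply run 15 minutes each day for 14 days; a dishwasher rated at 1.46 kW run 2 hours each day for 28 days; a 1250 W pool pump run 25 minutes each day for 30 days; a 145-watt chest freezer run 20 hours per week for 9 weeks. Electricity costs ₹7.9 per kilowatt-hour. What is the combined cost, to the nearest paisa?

rice cooker: Power = 2.0 A × 240 V = 480 W = 0.48 kW
rice cooker: Runtime = 15 min × 14 = 210 min = 3.5 h
rice cooker: 0.48 kW × 3.5 h = 1.68 kWh
dishwasher: Runtime = 2 h/day × 28 days = 56 h
dishwasher: 1.46 kW × 56 h = 81.76 kWh
pool pump: Runtime = 25 min × 30 = 750 min = 12.5 h
pool pump: 1.25 kW × 12.5 h = 15.625 kWh
chest freezer: Runtime = 20 h/week × 9 weeks = 180 h
chest freezer: 0.145 kW × 180 h = 26.1 kWh
Total energy = 125.165 kWh
Cost = 125.165 × ₹7.9 = ₹988.80

₹988.80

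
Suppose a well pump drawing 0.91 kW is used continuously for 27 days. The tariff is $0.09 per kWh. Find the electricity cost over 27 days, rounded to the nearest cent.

Runtime = 24 h × 27 = 648 h
Energy = 0.91 kW × 648 h = 589.68 kWh
Cost = 589.68 kWh × $0.09/kWh = $53.07

$53.07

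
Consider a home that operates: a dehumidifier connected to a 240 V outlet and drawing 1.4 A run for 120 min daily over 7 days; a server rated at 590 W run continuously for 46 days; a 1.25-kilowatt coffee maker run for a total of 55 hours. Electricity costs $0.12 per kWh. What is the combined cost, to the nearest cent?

dehumidifier: Power = 1.4 A × 240 V = 336 W = 0.336 kW
dehumidifier: Runtime = 120 min × 7 = 840 min = 14 h
dehumidifier: 0.336 kW × 14 h = 4.704 kWh
server: Runtime = 24 h × 46 = 1104 h
server: 0.59 kW × 1104 h = 651.36 kWh
coffee maker: 1.25 kW × 55 h = 68.75 kWh
Total energy = 724.814 kWh
Cost = 724.814 × $0.12 = $86.98

$86.98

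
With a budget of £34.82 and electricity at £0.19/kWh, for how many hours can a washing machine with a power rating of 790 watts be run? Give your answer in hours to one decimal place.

232.0 h

Energy available = £34.82 ÷ £0.19/kWh = 183.2632 kWh
Hours = 183.2632 kWh ÷ 0.79 kW = 232.0 h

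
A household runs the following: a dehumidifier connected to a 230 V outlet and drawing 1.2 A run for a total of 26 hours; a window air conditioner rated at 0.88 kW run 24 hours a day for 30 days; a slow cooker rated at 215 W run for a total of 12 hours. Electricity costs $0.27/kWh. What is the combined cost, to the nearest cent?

dehumidifier: Power = 1.2 A × 230 V = 276 W = 0.276 kW
dehumidifier: 0.276 kW × 26 h = 7.176 kWh
window air conditioner: Runtime = 24 h × 30 = 720 h
window air conditioner: 0.88 kW × 720 h = 633.6 kWh
slow cooker: 0.215 kW × 12 h = 2.58 kWh
Total energy = 643.356 kWh
Cost = 643.356 × $0.27 = $173.71

$173.71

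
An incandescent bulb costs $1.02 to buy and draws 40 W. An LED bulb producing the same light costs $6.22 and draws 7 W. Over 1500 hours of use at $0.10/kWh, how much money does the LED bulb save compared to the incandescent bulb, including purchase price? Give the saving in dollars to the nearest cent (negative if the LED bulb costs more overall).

-$0.25

incandescent bulb: $1.02 + (40/1000) kW × 1500 h × $0.10 = $1.02 + $6 = $7.02
LED bulb: $6.22 + (7/1000) kW × 1500 h × $0.10 = $6.22 + $1.05 = $7.27
Saving = $7.02 − $7.27 = −$0.25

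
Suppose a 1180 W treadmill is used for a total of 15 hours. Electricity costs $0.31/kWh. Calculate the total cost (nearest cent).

Energy = 1.18 kW × 15 h = 17.7 kWh
Cost = 17.7 kWh × $0.31/kWh = $5.49

$5.49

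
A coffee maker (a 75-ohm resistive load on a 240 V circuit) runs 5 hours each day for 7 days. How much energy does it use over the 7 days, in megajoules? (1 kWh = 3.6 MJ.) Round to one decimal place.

Power = V²/R = 240²/75 = 768 W = 0.768 kW
Runtime = 5 h/day × 7 days = 35 h
Energy = 0.768 kW × 35 h = 26.88 kWh
= 26.88 × 3.6 MJ = 96.8 MJ

96.8 MJ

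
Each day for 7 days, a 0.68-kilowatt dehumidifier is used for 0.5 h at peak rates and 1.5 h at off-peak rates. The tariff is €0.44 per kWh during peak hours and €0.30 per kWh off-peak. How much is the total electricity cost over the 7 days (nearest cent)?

€3.19

Peak energy = 0.68 kW × 0.5 h × 7 = 2.38 kWh
Off-peak energy = 0.68 kW × 1.5 h × 7 = 7.14 kWh
Cost = 2.38 × €0.44 + 7.14 × €0.30 = €1.0472 + €2.142 = €3.19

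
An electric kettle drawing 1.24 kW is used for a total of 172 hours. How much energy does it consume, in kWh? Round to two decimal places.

Energy = 1.24 kW × 172 h = 213.28 kWh

213.28 kWh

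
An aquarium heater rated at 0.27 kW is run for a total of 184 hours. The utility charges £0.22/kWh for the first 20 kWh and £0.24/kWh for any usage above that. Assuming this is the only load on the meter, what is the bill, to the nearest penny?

£11.52

Energy = 0.27 kW × 184 h = 49.68 kWh
Tier 1 (0–20 kWh): 20 × £0.22 = £4.4
Above 20 kWh: 29.68 × £0.24 = £7.1232
Bill = £11.52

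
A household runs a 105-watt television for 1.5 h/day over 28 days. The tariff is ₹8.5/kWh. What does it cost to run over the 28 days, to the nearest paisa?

₹37.49

Runtime = 1.5 h/day × 28 days = 42 h
Energy = 0.105 kW × 42 h = 4.41 kWh
Cost = 4.41 kWh × ₹8.5/kWh = ₹37.49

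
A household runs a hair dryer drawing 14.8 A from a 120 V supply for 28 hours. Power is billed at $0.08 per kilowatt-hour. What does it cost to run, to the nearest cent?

Power = 14.8 A × 120 V = 1776 W = 1.776 kW
Energy = 1.776 kW × 28 h = 49.728 kWh
Cost = 49.728 kWh × $0.08/kWh = $3.98

$3.98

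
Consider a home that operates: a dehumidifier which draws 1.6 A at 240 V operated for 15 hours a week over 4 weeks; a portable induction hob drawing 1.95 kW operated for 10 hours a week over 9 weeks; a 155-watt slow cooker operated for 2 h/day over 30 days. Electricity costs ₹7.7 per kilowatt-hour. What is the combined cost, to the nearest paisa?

₹1600.37

dehumidifier: Power = 1.6 A × 240 V = 384 W = 0.384 kW
dehumidifier: Runtime = 15 h/week × 4 weeks = 60 h
dehumidifier: 0.384 kW × 60 h = 23.04 kWh
portable induction hob: Runtime = 10 h/week × 9 weeks = 90 h
portable induction hob: 1.95 kW × 90 h = 175.5 kWh
slow cooker: Runtime = 2 h/day × 30 days = 60 h
slow cooker: 0.155 kW × 60 h = 9.3 kWh
Total energy = 207.84 kWh
Cost = 207.84 × ₹7.7 = ₹1600.37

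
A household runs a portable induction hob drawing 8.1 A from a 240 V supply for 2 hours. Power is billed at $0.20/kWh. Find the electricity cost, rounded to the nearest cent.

Power = 8.1 A × 240 V = 1944 W = 1.944 kW
Energy = 1.944 kW × 2 h = 3.888 kWh
Cost = 3.888 kWh × $0.20/kWh = $0.78

$0.78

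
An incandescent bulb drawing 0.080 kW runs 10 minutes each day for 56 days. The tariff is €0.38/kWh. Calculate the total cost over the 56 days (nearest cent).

€0.28

Runtime = 10 min × 56 = 560 min = 9.333333… h
Energy = 0.08 kW × 9.333333… h = 0.746666… kWh
Cost = 0.746666… kWh × €0.38/kWh = €0.28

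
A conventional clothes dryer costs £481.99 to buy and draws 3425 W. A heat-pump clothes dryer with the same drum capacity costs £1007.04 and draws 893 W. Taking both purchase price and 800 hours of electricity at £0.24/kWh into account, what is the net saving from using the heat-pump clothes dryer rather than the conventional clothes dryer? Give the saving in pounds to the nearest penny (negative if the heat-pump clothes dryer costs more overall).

conventional clothes dryer: £481.99 + (3425/1000) kW × 800 h × £0.24 = £481.99 + £657.6 = £1139.59
heat-pump clothes dryer: £1007.04 + (893/1000) kW × 800 h × £0.24 = £1007.04 + £171.456 = £1178.496
Saving = £1139.59 − £1178.496 = −£38.906 → -£38.91

-£38.91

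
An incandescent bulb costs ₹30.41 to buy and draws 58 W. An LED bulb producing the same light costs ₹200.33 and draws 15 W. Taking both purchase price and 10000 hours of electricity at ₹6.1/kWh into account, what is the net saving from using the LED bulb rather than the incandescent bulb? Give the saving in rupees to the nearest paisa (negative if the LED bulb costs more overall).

₹2453.08

incandescent bulb: ₹30.41 + (58/1000) kW × 10000 h × ₹6.1 = ₹30.41 + ₹3538 = ₹3568.41
LED bulb: ₹200.33 + (15/1000) kW × 10000 h × ₹6.1 = ₹200.33 + ₹915 = ₹1115.33
Saving = ₹3568.41 − ₹1115.33 = ₹2453.08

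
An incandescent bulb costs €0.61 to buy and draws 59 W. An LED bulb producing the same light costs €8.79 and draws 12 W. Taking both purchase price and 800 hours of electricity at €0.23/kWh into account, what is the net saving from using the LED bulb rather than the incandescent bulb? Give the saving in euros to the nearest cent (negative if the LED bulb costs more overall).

€0.47

incandescent bulb: €0.61 + (59/1000) kW × 800 h × €0.23 = €0.61 + €10.856 = €11.466
LED bulb: €8.79 + (12/1000) kW × 800 h × €0.23 = €8.79 + €2.208 = €10.998
Saving = €11.466 − €10.998 = €0.468 → €0.47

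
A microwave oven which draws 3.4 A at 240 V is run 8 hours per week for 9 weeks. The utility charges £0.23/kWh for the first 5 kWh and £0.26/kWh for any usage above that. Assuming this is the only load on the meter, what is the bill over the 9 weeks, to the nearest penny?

£15.13

Power = 3.4 A × 240 V = 816 W = 0.816 kW
Runtime = 8 h/week × 9 weeks = 72 h
Energy = 0.816 kW × 72 h = 58.752 kWh
Tier 1 (0–5 kWh): 5 × £0.23 = £1.15
Above 5 kWh: 53.752 × £0.26 = £13.97552
Bill = £15.13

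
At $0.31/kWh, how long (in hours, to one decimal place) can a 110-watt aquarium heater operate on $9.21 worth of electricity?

Energy available = $9.21 ÷ $0.31/kWh = 29.7097 kWh
Hours = 29.7097 kWh ÷ 0.11 kW = 270.1 h

270.1 h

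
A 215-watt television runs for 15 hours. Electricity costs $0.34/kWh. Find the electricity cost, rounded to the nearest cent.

Energy = 0.215 kW × 15 h = 3.225 kWh
Cost = 3.225 kWh × $0.34/kWh = $1.10

$1.10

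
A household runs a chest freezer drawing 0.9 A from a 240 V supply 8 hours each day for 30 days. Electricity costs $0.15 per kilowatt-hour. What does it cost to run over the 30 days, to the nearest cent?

$7.78

Power = 0.9 A × 240 V = 216 W = 0.216 kW
Runtime = 8 h/day × 30 days = 240 h
Energy = 0.216 kW × 240 h = 51.84 kWh
Cost = 51.84 kWh × $0.15/kWh = $7.78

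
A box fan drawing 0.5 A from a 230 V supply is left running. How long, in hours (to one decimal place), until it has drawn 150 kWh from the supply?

1304.3 h

Power = 0.5 A × 230 V = 115 W = 0.115 kW
Hours = 150 kWh ÷ 0.115 kW = 1304.3 h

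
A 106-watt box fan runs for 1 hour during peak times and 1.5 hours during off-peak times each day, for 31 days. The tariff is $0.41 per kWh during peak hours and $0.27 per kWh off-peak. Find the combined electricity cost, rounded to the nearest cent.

$2.68

Peak energy = 0.106 kW × 1 h × 31 = 3.286 kWh
Off-peak energy = 0.106 kW × 1.5 h × 31 = 4.929 kWh
Cost = 3.286 × $0.41 + 4.929 × $0.27 = $1.34726 + $1.33083 = $2.68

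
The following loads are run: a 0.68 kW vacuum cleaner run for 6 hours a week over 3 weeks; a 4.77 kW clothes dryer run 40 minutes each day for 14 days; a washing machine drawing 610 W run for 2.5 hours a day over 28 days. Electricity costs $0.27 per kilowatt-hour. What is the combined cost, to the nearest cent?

vacuum cleaner: Runtime = 6 h/week × 3 weeks = 18 h
vacuum cleaner: 0.68 kW × 18 h = 12.24 kWh
clothes dryer: Runtime = 40 min × 14 = 560 min = 9.333333… h
clothes dryer: 4.77 kW × 9.333333… h = 44.52 kWh
washing machine: Runtime = 2.5 h/day × 28 days = 70 h
washing machine: 0.61 kW × 70 h = 42.7 kWh
Total energy = 99.46 kWh
Cost = 99.46 × $0.27 = $26.85

$26.85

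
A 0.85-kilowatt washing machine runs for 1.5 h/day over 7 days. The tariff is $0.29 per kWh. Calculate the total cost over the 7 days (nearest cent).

$2.59

Runtime = 1.5 h/day × 7 days = 10.5 h
Energy = 0.85 kW × 10.5 h = 8.925 kWh
Cost = 8.925 kWh × $0.29/kWh = $2.59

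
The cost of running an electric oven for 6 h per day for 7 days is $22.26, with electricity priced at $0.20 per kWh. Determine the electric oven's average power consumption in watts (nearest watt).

2650 W

Energy = $22.26 ÷ $0.20/kWh = 111.3 kWh
Runtime = 6 h/day × 7 days = 42 h
Power = 111.3 kWh ÷ 42 h = 2.65 kW = 2650 W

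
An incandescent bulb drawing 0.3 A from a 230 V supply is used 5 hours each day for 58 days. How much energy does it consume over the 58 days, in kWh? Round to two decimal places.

20.01 kWh

Power = 0.3 A × 230 V = 69 W = 0.069 kW
Runtime = 5 h/day × 58 days = 290 h
Energy = 0.069 kW × 290 h = 20.01 kWh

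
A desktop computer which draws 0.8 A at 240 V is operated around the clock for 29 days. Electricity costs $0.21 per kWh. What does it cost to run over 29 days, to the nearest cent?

Power = 0.8 A × 240 V = 192 W = 0.192 kW
Runtime = 24 h × 29 = 696 h
Energy = 0.192 kW × 696 h = 133.632 kWh
Cost = 133.632 kWh × $0.21/kWh = $28.06

$28.06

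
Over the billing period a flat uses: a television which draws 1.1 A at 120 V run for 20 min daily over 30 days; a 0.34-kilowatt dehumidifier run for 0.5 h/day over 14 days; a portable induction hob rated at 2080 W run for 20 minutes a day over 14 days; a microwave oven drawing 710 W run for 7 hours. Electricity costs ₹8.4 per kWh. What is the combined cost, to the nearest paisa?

television: Power = 1.1 A × 120 V = 132 W = 0.132 kW
television: Runtime = 20 min × 30 = 600 min = 10 h
television: 0.132 kW × 10 h = 1.32 kWh
dehumidifier: Runtime = 0.5 h/day × 14 days = 7 h
dehumidifier: 0.34 kW × 7 h = 2.38 kWh
portable induction hob: Runtime = 20 min × 14 = 280 min = 4.666666… h
portable induction hob: 2.08 kW × 4.666666… h = 9.706666… kWh
microwave oven: 0.71 kW × 7 h = 4.97 kWh
Total energy = 18.376666… kWh
Cost = 18.376666… × ₹8.4 = ₹154.36

₹154.36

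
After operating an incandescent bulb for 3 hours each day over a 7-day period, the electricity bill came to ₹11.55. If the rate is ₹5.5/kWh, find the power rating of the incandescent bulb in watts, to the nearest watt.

100 W

Energy = ₹11.55 ÷ ₹5.5/kWh = 2.1 kWh
Runtime = 3 h/day × 7 days = 21 h
Power = 2.1 kWh ÷ 21 h = 0.1 kW = 100 W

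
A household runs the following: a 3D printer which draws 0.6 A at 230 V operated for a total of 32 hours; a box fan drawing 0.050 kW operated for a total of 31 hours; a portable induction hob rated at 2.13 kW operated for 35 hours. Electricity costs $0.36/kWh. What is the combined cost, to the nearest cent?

3D printer: Power = 0.6 A × 230 V = 138 W = 0.138 kW
3D printer: 0.138 kW × 32 h = 4.416 kWh
box fan: 0.05 kW × 31 h = 1.55 kWh
portable induction hob: 2.13 kW × 35 h = 74.55 kWh
Total energy = 80.516 kWh
Cost = 80.516 × $0.36 = $28.99

$28.99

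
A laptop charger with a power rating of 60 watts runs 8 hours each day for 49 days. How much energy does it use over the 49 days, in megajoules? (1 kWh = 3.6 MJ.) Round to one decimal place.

Runtime = 8 h/day × 49 days = 392 h
Energy = 0.06 kW × 392 h = 23.52 kWh
= 23.52 × 3.6 MJ = 84.7 MJ

84.7 MJ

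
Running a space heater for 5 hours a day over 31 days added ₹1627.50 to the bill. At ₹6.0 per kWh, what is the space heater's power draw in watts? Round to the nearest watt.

Energy = ₹1627.50 ÷ ₹6.0/kWh = 271.25 kWh
Runtime = 5 h/day × 31 days = 155 h
Power = 271.25 kWh ÷ 155 h = 1.75 kW = 1750 W

1750 W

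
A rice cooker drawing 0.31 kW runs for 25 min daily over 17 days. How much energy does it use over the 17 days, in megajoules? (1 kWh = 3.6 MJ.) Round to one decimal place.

Runtime = 25 min × 17 = 425 min = 7.083333… h
Energy = 0.31 kW × 7.083333… h = 2.195833… kWh
= 2.195833… × 3.6 MJ = 7.9 MJ

7.9 MJ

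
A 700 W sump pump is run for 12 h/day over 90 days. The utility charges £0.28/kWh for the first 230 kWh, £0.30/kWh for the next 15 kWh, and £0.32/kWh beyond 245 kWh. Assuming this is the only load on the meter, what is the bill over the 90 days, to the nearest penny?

£232.42

Runtime = 12 h/day × 90 days = 1080 h
Energy = 0.7 kW × 1080 h = 756 kWh
Tier 1 (0–230 kWh): 230 × £0.28 = £64.4
Tier 2 (230–245 kWh): 15 × £0.30 = £4.5
Above 245 kWh: 511 × £0.32 = £163.52
Bill = £232.42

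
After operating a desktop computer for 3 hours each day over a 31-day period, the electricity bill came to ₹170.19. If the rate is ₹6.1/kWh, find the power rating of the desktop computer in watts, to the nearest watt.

300 W

Energy = ₹170.19 ÷ ₹6.1/kWh = 27.9 kWh
Runtime = 3 h/day × 31 days = 93 h
Power = 27.9 kWh ÷ 93 h = 0.3 kW = 300 W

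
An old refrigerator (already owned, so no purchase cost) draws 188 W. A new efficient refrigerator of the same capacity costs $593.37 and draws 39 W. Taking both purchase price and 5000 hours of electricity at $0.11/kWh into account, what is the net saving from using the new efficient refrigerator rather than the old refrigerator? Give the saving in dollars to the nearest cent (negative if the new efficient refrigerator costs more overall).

old refrigerator: $0.00 + (188/1000) kW × 5000 h × $0.11 = $0.00 + $103.4 = $103.4
new efficient refrigerator: $593.37 + (39/1000) kW × 5000 h × $0.11 = $593.37 + $21.45 = $614.82
Saving = $103.4 − $614.82 = −$511.42

-$511.42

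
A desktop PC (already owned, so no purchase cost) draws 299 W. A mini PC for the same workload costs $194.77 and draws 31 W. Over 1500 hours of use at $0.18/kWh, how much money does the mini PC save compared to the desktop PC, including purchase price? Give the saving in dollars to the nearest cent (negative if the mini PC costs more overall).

desktop PC: $0.00 + (299/1000) kW × 1500 h × $0.18 = $0.00 + $80.73 = $80.73
mini PC: $194.77 + (31/1000) kW × 1500 h × $0.18 = $194.77 + $8.37 = $203.14
Saving = $80.73 − $203.14 = −$122.41

-$122.41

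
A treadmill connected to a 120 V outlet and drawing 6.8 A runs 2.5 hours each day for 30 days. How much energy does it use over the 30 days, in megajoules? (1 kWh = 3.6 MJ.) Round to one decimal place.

Power = 6.8 A × 120 V = 816 W = 0.816 kW
Runtime = 2.5 h/day × 30 days = 75 h
Energy = 0.816 kW × 75 h = 61.2 kWh
= 61.2 × 3.6 MJ = 220.3 MJ

220.3 MJ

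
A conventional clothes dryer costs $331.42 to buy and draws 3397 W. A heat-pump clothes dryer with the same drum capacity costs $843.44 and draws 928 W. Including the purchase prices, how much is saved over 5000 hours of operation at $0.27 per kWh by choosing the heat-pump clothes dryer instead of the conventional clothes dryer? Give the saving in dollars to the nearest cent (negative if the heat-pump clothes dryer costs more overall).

conventional clothes dryer: $331.42 + (3397/1000) kW × 5000 h × $0.27 = $331.42 + $4585.95 = $4917.37
heat-pump clothes dryer: $843.44 + (928/1000) kW × 5000 h × $0.27 = $843.44 + $1252.8 = $2096.24
Saving = $4917.37 − $2096.24 = $2821.13

$2821.13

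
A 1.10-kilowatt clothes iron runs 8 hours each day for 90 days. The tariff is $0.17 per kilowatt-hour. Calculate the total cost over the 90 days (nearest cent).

Runtime = 8 h/day × 90 days = 720 h
Energy = 1.1 kW × 720 h = 792 kWh
Cost = 792 kWh × $0.17/kWh = $134.64

$134.64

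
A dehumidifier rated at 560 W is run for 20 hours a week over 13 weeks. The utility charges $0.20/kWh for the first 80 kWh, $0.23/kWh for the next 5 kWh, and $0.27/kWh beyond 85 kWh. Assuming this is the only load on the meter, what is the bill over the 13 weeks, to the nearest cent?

Runtime = 20 h/week × 13 weeks = 260 h
Energy = 0.56 kW × 260 h = 145.6 kWh
Tier 1 (0–80 kWh): 80 × $0.20 = $16
Tier 2 (80–85 kWh): 5 × $0.23 = $1.15
Above 85 kWh: 60.6 × $0.27 = $16.362
Bill = $33.51

$33.51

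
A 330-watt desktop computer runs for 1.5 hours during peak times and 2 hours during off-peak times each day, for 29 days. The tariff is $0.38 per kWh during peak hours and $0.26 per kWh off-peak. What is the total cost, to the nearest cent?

$10.43

Peak energy = 0.33 kW × 1.5 h × 29 = 14.355 kWh
Off-peak energy = 0.33 kW × 2 h × 29 = 19.14 kWh
Cost = 14.355 × $0.38 + 19.14 × $0.26 = $5.4549 + $4.9764 = $10.43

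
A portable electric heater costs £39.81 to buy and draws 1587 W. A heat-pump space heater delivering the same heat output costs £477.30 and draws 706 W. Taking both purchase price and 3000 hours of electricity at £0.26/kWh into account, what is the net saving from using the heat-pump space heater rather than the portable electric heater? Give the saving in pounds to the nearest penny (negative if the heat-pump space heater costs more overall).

£249.69

portable electric heater: £39.81 + (1587/1000) kW × 3000 h × £0.26 = £39.81 + £1237.86 = £1277.67
heat-pump space heater: £477.30 + (706/1000) kW × 3000 h × £0.26 = £477.30 + £550.68 = £1027.98
Saving = £1277.67 − £1027.98 = £249.69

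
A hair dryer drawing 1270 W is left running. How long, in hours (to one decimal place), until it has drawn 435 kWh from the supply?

Hours = 435 kWh ÷ 1.27 kW = 342.5 h

342.5 h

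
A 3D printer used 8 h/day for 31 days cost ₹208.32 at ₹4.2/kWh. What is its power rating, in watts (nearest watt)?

200 W

Energy = ₹208.32 ÷ ₹4.2/kWh = 49.6 kWh
Runtime = 8 h/day × 31 days = 248 h
Power = 49.6 kWh ÷ 248 h = 0.2 kW = 200 W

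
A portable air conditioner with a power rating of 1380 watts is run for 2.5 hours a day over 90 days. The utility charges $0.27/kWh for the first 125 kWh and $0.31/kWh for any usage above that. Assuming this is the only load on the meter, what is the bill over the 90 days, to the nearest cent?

$91.26

Runtime = 2.5 h/day × 90 days = 225 h
Energy = 1.38 kW × 225 h = 310.5 kWh
Tier 1 (0–125 kWh): 125 × $0.27 = $33.75
Above 125 kWh: 185.5 × $0.31 = $57.505
Bill = $91.26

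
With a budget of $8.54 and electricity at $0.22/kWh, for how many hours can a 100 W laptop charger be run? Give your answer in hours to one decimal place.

Energy available = $8.54 ÷ $0.22/kWh = 38.8182 kWh
Hours = 38.8182 kWh ÷ 0.1 kW = 388.2 h

388.2 h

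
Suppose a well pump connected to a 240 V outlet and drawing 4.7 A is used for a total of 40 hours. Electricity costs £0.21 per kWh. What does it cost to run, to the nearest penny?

Power = 4.7 A × 240 V = 1128 W = 1.128 kW
Energy = 1.128 kW × 40 h = 45.12 kWh
Cost = 45.12 kWh × £0.21/kWh = £9.48

£9.48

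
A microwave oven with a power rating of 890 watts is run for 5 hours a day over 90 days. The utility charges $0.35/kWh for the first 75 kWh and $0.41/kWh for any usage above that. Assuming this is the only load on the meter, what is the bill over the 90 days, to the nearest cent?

Runtime = 5 h/day × 90 days = 450 h
Energy = 0.89 kW × 450 h = 400.5 kWh
Tier 1 (0–75 kWh): 75 × $0.35 = $26.25
Above 75 kWh: 325.5 × $0.41 = $133.455
Bill = $159.71

$159.71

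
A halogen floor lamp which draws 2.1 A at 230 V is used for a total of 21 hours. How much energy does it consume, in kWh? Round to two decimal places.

10.14 kWh

Power = 2.1 A × 230 V = 483 W = 0.483 kW
Energy = 0.483 kW × 21 h = 10.143 kWh ≈ 10.14 kWh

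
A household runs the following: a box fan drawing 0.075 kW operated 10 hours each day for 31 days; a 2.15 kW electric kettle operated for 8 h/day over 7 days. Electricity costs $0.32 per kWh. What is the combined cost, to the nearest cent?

$45.97

box fan: Runtime = 10 h/day × 31 days = 310 h
box fan: 0.075 kW × 310 h = 23.25 kWh
electric kettle: Runtime = 8 h/day × 7 days = 56 h
electric kettle: 2.15 kW × 56 h = 120.4 kWh
Total energy = 143.65 kWh
Cost = 143.65 × $0.32 = $45.97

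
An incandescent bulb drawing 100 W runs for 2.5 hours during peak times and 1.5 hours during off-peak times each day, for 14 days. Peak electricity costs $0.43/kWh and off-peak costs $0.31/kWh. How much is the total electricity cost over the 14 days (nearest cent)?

Peak energy = 0.1 kW × 2.5 h × 14 = 3.5 kWh
Off-peak energy = 0.1 kW × 1.5 h × 14 = 2.1 kWh
Cost = 3.5 × $0.43 + 2.1 × $0.31 = $1.505 + $0.651 = $2.16

$2.16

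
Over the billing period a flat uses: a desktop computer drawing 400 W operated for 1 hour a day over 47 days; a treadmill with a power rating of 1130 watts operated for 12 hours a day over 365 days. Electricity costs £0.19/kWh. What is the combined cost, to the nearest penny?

desktop computer: Runtime = 1 h/day × 47 days = 47 h
desktop computer: 0.4 kW × 47 h = 18.8 kWh
treadmill: Runtime = 12 h/day × 365 days = 4380 h
treadmill: 1.13 kW × 4380 h = 4949.4 kWh
Total energy = 4968.2 kWh
Cost = 4968.2 × £0.19 = £943.96

£943.96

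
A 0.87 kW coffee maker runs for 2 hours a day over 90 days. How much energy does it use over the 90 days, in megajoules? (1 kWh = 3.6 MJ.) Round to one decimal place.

563.8 MJ

Runtime = 2 h/day × 90 days = 180 h
Energy = 0.87 kW × 180 h = 156.6 kWh
= 156.6 × 3.6 MJ = 563.8 MJ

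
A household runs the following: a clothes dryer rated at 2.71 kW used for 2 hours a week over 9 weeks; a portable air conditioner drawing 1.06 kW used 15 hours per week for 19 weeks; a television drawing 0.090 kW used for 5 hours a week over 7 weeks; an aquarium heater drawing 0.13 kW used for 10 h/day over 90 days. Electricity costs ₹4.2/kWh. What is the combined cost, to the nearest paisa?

clothes dryer: Runtime = 2 h/week × 9 weeks = 18 h
clothes dryer: 2.71 kW × 18 h = 48.78 kWh
portable air conditioner: Runtime = 15 h/week × 19 weeks = 285 h
portable air conditioner: 1.06 kW × 285 h = 302.1 kWh
television: Runtime = 5 h/week × 7 weeks = 35 h
television: 0.09 kW × 35 h = 3.15 kWh
aquarium heater: Runtime = 10 h/day × 90 days = 900 h
aquarium heater: 0.13 kW × 900 h = 117 kWh
Total energy = 471.03 kWh
Cost = 471.03 × ₹4.2 = ₹1978.33

₹1978.33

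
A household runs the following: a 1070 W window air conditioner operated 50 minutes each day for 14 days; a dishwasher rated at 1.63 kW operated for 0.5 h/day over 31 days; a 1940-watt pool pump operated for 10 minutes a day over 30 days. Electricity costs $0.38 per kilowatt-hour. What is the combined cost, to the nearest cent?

$18.03

window air conditioner: Runtime = 50 min × 14 = 700 min = 11.666666… h
window air conditioner: 1.07 kW × 11.666666… h = 12.483333… kWh
dishwasher: Runtime = 0.5 h/day × 31 days = 15.5 h
dishwasher: 1.63 kW × 15.5 h = 25.265 kWh
pool pump: Runtime = 10 min × 30 = 300 min = 5 h
pool pump: 1.94 kW × 5 h = 9.7 kWh
Total energy = 47.448333… kWh
Cost = 47.448333… × $0.38 = $18.03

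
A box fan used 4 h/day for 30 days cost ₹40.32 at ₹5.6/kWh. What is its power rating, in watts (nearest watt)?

60 W

Energy = ₹40.32 ÷ ₹5.6/kWh = 7.2 kWh
Runtime = 4 h/day × 30 days = 120 h
Power = 7.2 kWh ÷ 120 h = 0.06 kW = 60 W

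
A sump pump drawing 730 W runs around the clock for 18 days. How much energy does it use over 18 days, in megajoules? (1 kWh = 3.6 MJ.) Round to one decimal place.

1135.3 MJ

Runtime = 24 h × 18 = 432 h
Energy = 0.73 kW × 432 h = 315.36 kWh
= 315.36 × 3.6 MJ = 1135.3 MJ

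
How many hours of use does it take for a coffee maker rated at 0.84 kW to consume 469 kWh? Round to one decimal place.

558.3 h

Hours = 469 kWh ÷ 0.84 kW = 558.3 h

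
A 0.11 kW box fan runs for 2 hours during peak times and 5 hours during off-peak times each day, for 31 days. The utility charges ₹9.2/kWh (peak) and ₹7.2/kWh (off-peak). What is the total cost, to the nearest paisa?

Peak energy = 0.11 kW × 2 h × 31 = 6.82 kWh
Off-peak energy = 0.11 kW × 5 h × 31 = 17.05 kWh
Cost = 6.82 × ₹9.2 + 17.05 × ₹7.2 = ₹62.744 + ₹122.76 = ₹185.50

₹185.50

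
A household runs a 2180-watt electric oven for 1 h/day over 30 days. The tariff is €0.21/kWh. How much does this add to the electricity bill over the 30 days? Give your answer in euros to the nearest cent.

Runtime = 1 h/day × 30 days = 30 h
Energy = 2.18 kW × 30 h = 65.4 kWh
Cost = 65.4 kWh × €0.21/kWh = €13.73

€13.73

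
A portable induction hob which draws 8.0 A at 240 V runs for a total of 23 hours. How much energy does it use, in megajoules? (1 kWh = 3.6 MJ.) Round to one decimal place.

159.0 MJ

Power = 8.0 A × 240 V = 1920 W = 1.92 kW
Energy = 1.92 kW × 23 h = 44.16 kWh
= 44.16 × 3.6 MJ = 159.0 MJ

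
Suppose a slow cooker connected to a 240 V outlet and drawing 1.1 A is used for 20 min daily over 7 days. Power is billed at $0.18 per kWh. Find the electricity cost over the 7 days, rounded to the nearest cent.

Power = 1.1 A × 240 V = 264 W = 0.264 kW
Runtime = 20 min × 7 = 140 min = 2.333333… h
Energy = 0.264 kW × 2.333333… h = 0.616 kWh
Cost = 0.616 kWh × $0.18/kWh = $0.11

$0.11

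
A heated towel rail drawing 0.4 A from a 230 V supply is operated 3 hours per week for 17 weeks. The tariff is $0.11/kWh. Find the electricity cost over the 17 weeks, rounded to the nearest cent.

$0.52

Power = 0.4 A × 230 V = 92 W = 0.092 kW
Runtime = 3 h/week × 17 weeks = 51 h
Energy = 0.092 kW × 51 h = 4.692 kWh
Cost = 4.692 kWh × $0.11/kWh = $0.52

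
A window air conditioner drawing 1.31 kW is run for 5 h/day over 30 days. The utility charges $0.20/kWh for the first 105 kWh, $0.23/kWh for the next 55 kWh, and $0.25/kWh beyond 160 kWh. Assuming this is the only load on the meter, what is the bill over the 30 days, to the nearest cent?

Runtime = 5 h/day × 30 days = 150 h
Energy = 1.31 kW × 150 h = 196.5 kWh
Tier 1 (0–105 kWh): 105 × $0.20 = $21
Tier 2 (105–160 kWh): 55 × $0.23 = $12.65
Above 160 kWh: 36.5 × $0.25 = $9.125
Bill = $42.78

$42.78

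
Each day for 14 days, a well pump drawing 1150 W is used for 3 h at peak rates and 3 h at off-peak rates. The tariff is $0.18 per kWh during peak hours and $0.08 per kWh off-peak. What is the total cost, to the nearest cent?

Peak energy = 1.15 kW × 3 h × 14 = 48.3 kWh
Off-peak energy = 1.15 kW × 3 h × 14 = 48.3 kWh
Cost = 48.3 × $0.18 + 48.3 × $0.08 = $8.694 + $3.864 = $12.56

$12.56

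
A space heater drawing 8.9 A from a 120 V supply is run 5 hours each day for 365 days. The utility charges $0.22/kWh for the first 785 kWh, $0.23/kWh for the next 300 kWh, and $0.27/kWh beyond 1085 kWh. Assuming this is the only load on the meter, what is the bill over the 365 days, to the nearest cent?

Power = 8.9 A × 120 V = 1068 W = 1.068 kW
Runtime = 5 h/day × 365 days = 1825 h
Energy = 1.068 kW × 1825 h = 1949.1 kWh
Tier 1 (0–785 kWh): 785 × $0.22 = $172.7
Tier 2 (785–1085 kWh): 300 × $0.23 = $69
Above 1085 kWh: 864.1 × $0.27 = $233.307
Bill = $475.01

$475.01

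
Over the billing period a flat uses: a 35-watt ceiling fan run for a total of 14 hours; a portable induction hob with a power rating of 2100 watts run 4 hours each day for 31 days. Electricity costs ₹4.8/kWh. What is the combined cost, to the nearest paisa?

ceiling fan: 0.035 kW × 14 h = 0.49 kWh
portable induction hob: Runtime = 4 h/day × 31 days = 124 h
portable induction hob: 2.1 kW × 124 h = 260.4 kWh
Total energy = 260.89 kWh
Cost = 260.89 × ₹4.8 = ₹1252.27

₹1252.27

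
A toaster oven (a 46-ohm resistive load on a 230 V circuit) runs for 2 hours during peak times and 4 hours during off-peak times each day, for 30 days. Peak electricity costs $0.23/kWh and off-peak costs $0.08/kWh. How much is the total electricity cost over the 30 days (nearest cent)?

Power = V²/R = 230²/46 = 1150 W = 1.15 kW
Peak energy = 1.15 kW × 2 h × 30 = 69 kWh
Off-peak energy = 1.15 kW × 4 h × 30 = 138 kWh
Cost = 69 × $0.23 + 138 × $0.08 = $15.87 + $11.04 = $26.91

$26.91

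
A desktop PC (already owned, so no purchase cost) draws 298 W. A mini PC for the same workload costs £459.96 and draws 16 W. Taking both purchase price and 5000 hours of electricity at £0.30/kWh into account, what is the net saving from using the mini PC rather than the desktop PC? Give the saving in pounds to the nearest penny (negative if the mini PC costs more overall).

desktop PC: £0.00 + (298/1000) kW × 5000 h × £0.30 = £0.00 + £447 = £447
mini PC: £459.96 + (16/1000) kW × 5000 h × £0.30 = £459.96 + £24 = £483.96
Saving = £447 − £483.96 = −£36.96

-£36.96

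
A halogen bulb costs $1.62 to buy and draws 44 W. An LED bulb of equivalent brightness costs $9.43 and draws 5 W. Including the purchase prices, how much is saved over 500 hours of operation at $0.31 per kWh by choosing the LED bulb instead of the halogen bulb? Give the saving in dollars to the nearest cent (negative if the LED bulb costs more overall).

halogen bulb: $1.62 + (44/1000) kW × 500 h × $0.31 = $1.62 + $6.82 = $8.44
LED bulb: $9.43 + (5/1000) kW × 500 h × $0.31 = $9.43 + $0.775 = $10.205
Saving = $8.44 − $10.205 = −$1.765 → -$1.77

-$1.77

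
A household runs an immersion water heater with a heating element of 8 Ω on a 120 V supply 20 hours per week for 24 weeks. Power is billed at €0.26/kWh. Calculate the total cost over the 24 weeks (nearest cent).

€224.64

Power = V²/R = 120²/8 = 1800 W = 1.8 kW
Runtime = 20 h/week × 24 weeks = 480 h
Energy = 1.8 kW × 480 h = 864 kWh
Cost = 864 kWh × €0.26/kWh = €224.64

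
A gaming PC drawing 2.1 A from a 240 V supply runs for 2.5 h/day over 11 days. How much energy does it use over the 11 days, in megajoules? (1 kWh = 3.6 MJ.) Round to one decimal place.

Power = 2.1 A × 240 V = 504 W = 0.504 kW
Runtime = 2.5 h/day × 11 days = 27.5 h
Energy = 0.504 kW × 27.5 h = 13.86 kWh
= 13.86 × 3.6 MJ = 49.9 MJ

49.9 MJ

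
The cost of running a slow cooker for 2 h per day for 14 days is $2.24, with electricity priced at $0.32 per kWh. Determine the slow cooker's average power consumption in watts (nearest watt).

250 W

Energy = $2.24 ÷ $0.32/kWh = 7 kWh
Runtime = 2 h/day × 14 days = 28 h
Power = 7 kWh ÷ 28 h = 0.25 kW = 250 W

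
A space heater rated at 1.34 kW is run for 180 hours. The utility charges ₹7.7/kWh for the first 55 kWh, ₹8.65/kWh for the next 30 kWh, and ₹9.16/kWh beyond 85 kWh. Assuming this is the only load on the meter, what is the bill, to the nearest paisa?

₹2113.79

Energy = 1.34 kW × 180 h = 241.2 kWh
Tier 1 (0–55 kWh): 55 × ₹7.7 = ₹423.5
Tier 2 (55–85 kWh): 30 × ₹8.65 = ₹259.5
Above 85 kWh: 156.2 × ₹9.16 = ₹1430.792
Bill = ₹2113.79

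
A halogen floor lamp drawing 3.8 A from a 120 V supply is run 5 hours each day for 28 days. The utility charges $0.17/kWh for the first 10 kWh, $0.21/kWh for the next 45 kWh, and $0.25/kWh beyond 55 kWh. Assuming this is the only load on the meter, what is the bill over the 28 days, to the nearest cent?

Power = 3.8 A × 120 V = 456 W = 0.456 kW
Runtime = 5 h/day × 28 days = 140 h
Energy = 0.456 kW × 140 h = 63.84 kWh
Tier 1 (0–10 kWh): 10 × $0.17 = $1.7
Tier 2 (10–55 kWh): 45 × $0.21 = $9.45
Above 55 kWh: 8.84 × $0.25 = $2.21
Bill = $13.36

$13.36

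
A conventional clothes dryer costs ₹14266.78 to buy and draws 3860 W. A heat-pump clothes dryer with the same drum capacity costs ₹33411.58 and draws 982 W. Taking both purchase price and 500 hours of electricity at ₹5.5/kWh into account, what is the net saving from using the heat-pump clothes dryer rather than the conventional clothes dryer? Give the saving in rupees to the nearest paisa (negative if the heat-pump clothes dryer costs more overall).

conventional clothes dryer: ₹14266.78 + (3860/1000) kW × 500 h × ₹5.5 = ₹14266.78 + ₹10615 = ₹24881.78
heat-pump clothes dryer: ₹33411.58 + (982/1000) kW × 500 h × ₹5.5 = ₹33411.58 + ₹2700.5 = ₹36112.08
Saving = ₹24881.78 − ₹36112.08 = −₹11230.3

-₹11230.30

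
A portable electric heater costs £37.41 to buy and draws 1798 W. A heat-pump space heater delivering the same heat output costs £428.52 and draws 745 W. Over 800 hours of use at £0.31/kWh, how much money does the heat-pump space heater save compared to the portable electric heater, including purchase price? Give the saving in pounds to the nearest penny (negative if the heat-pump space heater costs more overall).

-£129.97

portable electric heater: £37.41 + (1798/1000) kW × 800 h × £0.31 = £37.41 + £445.904 = £483.314
heat-pump space heater: £428.52 + (745/1000) kW × 800 h × £0.31 = £428.52 + £184.76 = £613.28
Saving = £483.314 − £613.28 = −£129.966 → -£129.97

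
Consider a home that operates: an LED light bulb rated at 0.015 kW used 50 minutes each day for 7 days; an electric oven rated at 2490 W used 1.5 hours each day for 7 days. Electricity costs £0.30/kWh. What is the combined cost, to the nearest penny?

LED light bulb: Runtime = 50 min × 7 = 350 min = 5.833333… h
LED light bulb: 0.015 kW × 5.833333… h = 0.0875 kWh
electric oven: Runtime = 1.5 h/day × 7 days = 10.5 h
electric oven: 2.49 kW × 10.5 h = 26.145 kWh
Total energy = 26.2325 kWh
Cost = 26.2325 × £0.30 = £7.87

£7.87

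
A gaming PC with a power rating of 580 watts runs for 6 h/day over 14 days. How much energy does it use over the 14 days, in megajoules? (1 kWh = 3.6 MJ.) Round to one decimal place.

Runtime = 6 h/day × 14 days = 84 h
Energy = 0.58 kW × 84 h = 48.72 kWh
= 48.72 × 3.6 MJ = 175.4 MJ

175.4 MJ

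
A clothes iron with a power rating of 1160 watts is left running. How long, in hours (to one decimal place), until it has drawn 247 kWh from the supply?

Hours = 247 kWh ÷ 1.16 kW = 212.9 h

212.9 h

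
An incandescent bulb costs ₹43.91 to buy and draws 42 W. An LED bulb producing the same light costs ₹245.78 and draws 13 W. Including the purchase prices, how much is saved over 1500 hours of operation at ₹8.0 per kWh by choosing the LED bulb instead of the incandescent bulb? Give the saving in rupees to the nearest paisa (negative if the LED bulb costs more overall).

incandescent bulb: ₹43.91 + (42/1000) kW × 1500 h × ₹8.0 = ₹43.91 + ₹504 = ₹547.91
LED bulb: ₹245.78 + (13/1000) kW × 1500 h × ₹8.0 = ₹245.78 + ₹156 = ₹401.78
Saving = ₹547.91 − ₹401.78 = ₹146.13

₹146.13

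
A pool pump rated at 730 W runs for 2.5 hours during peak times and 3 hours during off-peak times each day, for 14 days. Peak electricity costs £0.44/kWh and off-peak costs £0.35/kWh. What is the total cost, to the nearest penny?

£21.97

Peak energy = 0.73 kW × 2.5 h × 14 = 25.55 kWh
Off-peak energy = 0.73 kW × 3 h × 14 = 30.66 kWh
Cost = 25.55 × £0.44 + 30.66 × £0.35 = £11.242 + £10.731 = £21.97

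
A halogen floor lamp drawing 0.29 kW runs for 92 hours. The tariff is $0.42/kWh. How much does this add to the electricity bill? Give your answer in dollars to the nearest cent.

$11.21

Energy = 0.29 kW × 92 h = 26.68 kWh
Cost = 26.68 kWh × $0.42/kWh = $11.21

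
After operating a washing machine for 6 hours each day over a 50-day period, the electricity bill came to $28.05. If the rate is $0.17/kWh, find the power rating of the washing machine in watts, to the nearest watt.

550 W

Energy = $28.05 ÷ $0.17/kWh = 165 kWh
Runtime = 6 h/day × 50 days = 300 h
Power = 165 kWh ÷ 300 h = 0.55 kW = 550 W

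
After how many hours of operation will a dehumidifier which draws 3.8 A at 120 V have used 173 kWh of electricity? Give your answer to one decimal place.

Power = 3.8 A × 120 V = 456 W = 0.456 kW
Hours = 173 kWh ÷ 0.456 kW = 379.4 h

379.4 h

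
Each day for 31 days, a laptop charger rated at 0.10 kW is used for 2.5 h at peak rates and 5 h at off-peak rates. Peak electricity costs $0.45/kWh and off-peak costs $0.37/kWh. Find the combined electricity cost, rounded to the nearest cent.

Peak energy = 0.1 kW × 2.5 h × 31 = 7.75 kWh
Off-peak energy = 0.1 kW × 5 h × 31 = 15.5 kWh
Cost = 7.75 × $0.45 + 15.5 × $0.37 = $3.4875 + $5.735 = $9.22

$9.22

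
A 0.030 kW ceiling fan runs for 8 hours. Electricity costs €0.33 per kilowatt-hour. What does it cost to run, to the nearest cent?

Energy = 0.03 kW × 8 h = 0.24 kWh
Cost = 0.24 kWh × €0.33/kWh = €0.08

€0.08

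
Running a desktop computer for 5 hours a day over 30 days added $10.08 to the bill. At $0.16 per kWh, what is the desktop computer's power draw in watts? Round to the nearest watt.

Energy = $10.08 ÷ $0.16/kWh = 63 kWh
Runtime = 5 h/day × 30 days = 150 h
Power = 63 kWh ÷ 150 h = 0.42 kW = 420 W

420 W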